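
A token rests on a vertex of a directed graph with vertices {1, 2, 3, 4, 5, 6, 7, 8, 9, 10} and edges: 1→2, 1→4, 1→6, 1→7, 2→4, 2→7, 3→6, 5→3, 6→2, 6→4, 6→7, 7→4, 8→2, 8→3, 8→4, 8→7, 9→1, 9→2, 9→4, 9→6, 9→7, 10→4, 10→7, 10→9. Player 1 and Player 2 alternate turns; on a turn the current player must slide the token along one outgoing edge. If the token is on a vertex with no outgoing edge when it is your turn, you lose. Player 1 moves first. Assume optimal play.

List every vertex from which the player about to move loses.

3, 4

Classify positions by backward induction: terminal positions (no move available) are L. From any other position, the mover wins iff some move reaches an L.
Every edge goes from a vertex to one that appears earlier in the order 4, 7, 2, 6, 1, 3, 8, 5, 9, 10, so processing vertices in that order labels each vertex after all of its successors.
4: no outgoing edge → L
7: reaches L-position 4 → W
2: reaches L-position 4 → W
6: reaches L-position 4 → W
1: reaches L-position 4 → W
3: only reaches 6(W), which is W → L
8: reaches L-position 3 → W
5: reaches L-position 3 → W
9: reaches L-position 4 → W
10: reaches L-position 4 → W
Reading off the rows marked L gives the requested list; there are 2 such vertices.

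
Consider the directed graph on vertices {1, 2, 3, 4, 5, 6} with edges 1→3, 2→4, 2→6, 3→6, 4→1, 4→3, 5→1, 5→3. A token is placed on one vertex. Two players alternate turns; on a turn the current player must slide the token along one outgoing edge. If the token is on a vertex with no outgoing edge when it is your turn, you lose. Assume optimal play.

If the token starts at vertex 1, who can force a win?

The second player wins.

Positions with no move are L. A position that does have a move is losing for the player to move precisely when every available move leads to a winning position for the opponent. Fill in the labels:
Every edge goes from a vertex to one that appears earlier in the order 6, 3, 1, 4, 2, 5, so processing vertices in that order labels each vertex after all of its successors.
6: no outgoing edge → L
3: reaches L-position 6 → W
1: only reaches 3(W), which is W → L
4: reaches L-position 1 → W
2: reaches L-position 6 → W
5: reaches L-position 1 → W
The starting position 1 is L: whatever the player to move does, the opponent receives a W position.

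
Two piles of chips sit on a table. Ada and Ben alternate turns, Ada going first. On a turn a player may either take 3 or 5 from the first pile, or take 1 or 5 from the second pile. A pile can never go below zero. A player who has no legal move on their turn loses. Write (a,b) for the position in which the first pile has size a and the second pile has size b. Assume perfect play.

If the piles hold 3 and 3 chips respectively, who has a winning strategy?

Ben wins.

Use the standard recursion: the mover loses at a terminal position; elsewhere, the mover wins exactly when some move hands the opponent an L position.
No move ever increases a pile, so every position that can arise here has a ≤ 3 and b ≤ 3; it is enough to label the cells with 0 ≤ a ≤ 3 and 0 ≤ b ≤ 3.
Every move lowers a or b (never raises either), so fill the grid row by row in increasing a, and left to right within a row: each cell's successors are then already labelled.
      b=0  b=1  b=2  b=3
a=0:    L    W    L    W
a=1:    L    W    L    W
a=2:    L    W    L    W
a=3:    W    L    W    L
Cells with no legal move (terminal, hence L): (0,0), (1,0), (2,0).
The remaining L cells, each justified by listing all of its moves:
(0,2): the only move is to (0,1)(W), a W ⇒ L
(1,2): the only move is to (1,1)(W), a W ⇒ L
(2,2): the only move is to (2,1)(W), a W ⇒ L
(3,1): moves to (0,1)(W), (3,0)(W); every one is W ⇒ L
(3,3): moves to (0,3)(W), (3,2)(W); every one is W ⇒ L
Every other cell has at least one move into one of the L cells above, so it is W.
The starting position (3,3) is L: whatever Ada does, the opponent receives a W position.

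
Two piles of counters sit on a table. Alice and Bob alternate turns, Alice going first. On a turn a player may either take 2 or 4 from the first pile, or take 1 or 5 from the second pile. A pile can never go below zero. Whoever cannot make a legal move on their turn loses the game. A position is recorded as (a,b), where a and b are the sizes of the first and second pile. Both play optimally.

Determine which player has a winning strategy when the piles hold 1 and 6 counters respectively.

Bob wins.

Compute win/loss labels from the base case upward. A position with no move is L. Any other position is W if it can reach an L in one move, else L.
No move ever increases a pile, so every position that can arise here has a ≤ 1 and b ≤ 6; it is enough to label the cells with 0 ≤ a ≤ 1 and 0 ≤ b ≤ 6.
Every move lowers a or b (never raises either), so fill the grid row by row in increasing a, and left to right within a row: each cell's successors are then already labelled.
      b=0  b=1  b=2  b=3  b=4  b=5  b=6
a=0:    L    W    L    W    L    W    L
a=1:    L    W    L    W    L    W    L
Cells with no legal move (terminal, hence L): (0,0), (1,0).
The remaining L cells, each justified by listing all of its moves:
(0,2): →(0,1)(W) only, which is W, so L
(0,4): →(0,3)(W) only, which is W, so L
(0,6): →(0,5)(W), (0,1)(W) — all W, so L
(1,2): →(1,1)(W) only, which is W, so L
(1,4): →(1,3)(W) only, which is W, so L
(1,6): →(1,5)(W), (1,1)(W) — all W, so L
Every other cell has at least one move into one of the L cells above, so it is W.
The starting position (1,6) is L: whatever Alice does, the opponent receives a W position.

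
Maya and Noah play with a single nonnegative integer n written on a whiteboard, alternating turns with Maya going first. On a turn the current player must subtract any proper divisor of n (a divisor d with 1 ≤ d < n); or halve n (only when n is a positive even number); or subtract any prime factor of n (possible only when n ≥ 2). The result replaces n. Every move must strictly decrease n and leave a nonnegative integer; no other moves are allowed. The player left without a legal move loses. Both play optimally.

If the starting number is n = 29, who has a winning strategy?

Maya wins.

Label each position W (a win for the player to move) or L (a loss). A position with no legal move is L; any other position is W exactly when some move reaches an L, and L when every move reaches a W.
n=0: no move → L
n=1: no move → L
n=2: can move to 0, which is L ⇒ W
n=3: can move to 0, which is L ⇒ W
n=4: moves to 2(W), 3(W); every one is W ⇒ L
n=5: can move to 0, which is L ⇒ W
n=6: can move to 4, which is L ⇒ W
n=7: can move to 0, which is L ⇒ W
n=8: can move to 4, which is L ⇒ W
n=9: moves to 6(W), 8(W); every one is W ⇒ L
n=10: can move to 9, which is L ⇒ W
n=11: can move to 0, which is L ⇒ W
n=12: can move to 9, which is L ⇒ W
n=13: can move to 0, which is L ⇒ W
n=14: moves to 7(W), 12(W), 13(W); every one is W ⇒ L
n=15: can move to 14, which is L ⇒ W
n=16: can move to 14, which is L ⇒ W
n=17: can move to 0, which is L ⇒ W
n=18: can move to 9, which is L ⇒ W
n=19: can move to 0, which is L ⇒ W
n=20: moves to 10(W), 15(W), 16(W), 18(W), 19(W); every one is W ⇒ L
n=21: can move to 14, which is L ⇒ W
n=22: can move to 20, which is L ⇒ W
n=23: can move to 0, which is L ⇒ W
n=24: can move to 20, which is L ⇒ W
n=25: can move to 20, which is L ⇒ W
n=26: moves to 13(W), 24(W), 25(W); every one is W ⇒ L
n=27: can move to 26, which is L ⇒ W
n=28: can move to 14, which is L ⇒ W
n=29: can move to 0, which is L ⇒ W
The starting position 29 is W: Maya should move to 0, handing over an L position.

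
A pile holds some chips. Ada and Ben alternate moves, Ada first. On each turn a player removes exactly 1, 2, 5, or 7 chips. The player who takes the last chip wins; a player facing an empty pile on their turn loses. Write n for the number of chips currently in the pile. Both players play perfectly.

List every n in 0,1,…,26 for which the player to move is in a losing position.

0, 3, 6, 9, 12, 15, 18, 21, 24

Classify positions by backward induction: terminal positions (no move available) are L. From any other position, the mover wins iff some move reaches an L.
n=0: no move → L
n=1: can move to 0, which is L ⇒ W
n=2: can move to 0, which is L ⇒ W
n=3: moves to 2(W), 1(W); every one is W ⇒ L
n=4: can move to 3, which is L ⇒ W
n=5: can move to 3, which is L ⇒ W
n=6: moves to 5(W), 4(W), 1(W); every one is W ⇒ L
n=7: can move to 6, which is L ⇒ W
n=8: can move to 6, which is L ⇒ W
n=9: moves to 8(W), 7(W), 4(W), 2(W); every one is W ⇒ L
n=10: can move to 9, which is L ⇒ W
n=11: can move to 9, which is L ⇒ W
n=12: moves to 11(W), 10(W), 7(W), 5(W); every one is W ⇒ L
n=13: can move to 12, which is L ⇒ W
n=14: can move to 12, which is L ⇒ W
n=15: moves to 14(W), 13(W), 10(W), 8(W); every one is W ⇒ L
n=16: can move to 15, which is L ⇒ W
n=17: can move to 15, which is L ⇒ W
n=18: moves to 17(W), 16(W), 13(W), 11(W); every one is W ⇒ L
n=19: can move to 18, which is L ⇒ W
n=20: can move to 18, which is L ⇒ W
n=21: moves to 20(W), 19(W), 16(W), 14(W); every one is W ⇒ L
n=22: can move to 21, which is L ⇒ W
n=23: can move to 21, which is L ⇒ W
n=24: moves to 23(W), 22(W), 19(W), 17(W); every one is W ⇒ L
n=25: can move to 24, which is L ⇒ W
n=26: can move to 24, which is L ⇒ W
Reading off the rows marked L gives the requested list; there are 9 such values of n.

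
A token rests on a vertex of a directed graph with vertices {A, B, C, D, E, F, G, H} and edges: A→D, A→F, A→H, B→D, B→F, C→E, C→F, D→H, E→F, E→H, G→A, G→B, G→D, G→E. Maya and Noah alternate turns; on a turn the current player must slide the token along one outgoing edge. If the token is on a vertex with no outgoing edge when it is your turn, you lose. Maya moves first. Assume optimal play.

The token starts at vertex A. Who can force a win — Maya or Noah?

Build the W/L table. Terminal = L. A non-terminal position is W if it has a move to some L; otherwise it is L.
Every edge goes from a vertex to one that appears earlier in the order H, F, E, D, A, C, B, G, so processing vertices in that order labels each vertex after all of its successors.
H: no outgoing edge → L
F: no outgoing edge → L
E: can move to F, which is L ⇒ W
D: can move to H, which is L ⇒ W
A: can move to F, which is L ⇒ W
C: can move to F, which is L ⇒ W
B: can move to F, which is L ⇒ W
G: moves to B(W), A(W), D(W), E(W); every one is W ⇒ L
From A Maya can move to F, reaching an L position.

Maya wins.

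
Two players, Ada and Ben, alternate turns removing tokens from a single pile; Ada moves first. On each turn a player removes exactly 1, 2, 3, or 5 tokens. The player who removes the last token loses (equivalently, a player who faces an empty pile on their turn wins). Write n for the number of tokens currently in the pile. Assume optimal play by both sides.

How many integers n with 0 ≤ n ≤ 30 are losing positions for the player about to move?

8

Compute win/loss labels from the base case upward. A position with no move is W. Any other position is W if it can reach an L in one move, else L.
n=0: no move; the opponent has just taken the last token and therefore loses → W
n=1: L (sole option 0(W) is W)
n=2: W (go to 1, an L position)
n=3: W (go to 1, an L position)
n=4: W (go to 1, an L position)
n=5: L (options 4(W), 3(W), 2(W), 0(W) are all W)
n=6: W (go to 5, an L position)
n=7: W (go to 5, an L position)
n=8: W (go to 5, an L position)
n=9: L (options 8(W), 7(W), 6(W), 4(W) are all W)
n=10: W (go to 9, an L position)
n=11: W (go to 9, an L position)
n=12: W (go to 9, an L position)
n=13: L (options 12(W), 11(W), 10(W), 8(W) are all W)
n=14: W (go to 13, an L position)
n=15: W (go to 13, an L position)
n=16: W (go to 13, an L position)
n=17: L (options 16(W), 15(W), 14(W), 12(W) are all W)
n=18: W (go to 17, an L position)
n=19: W (go to 17, an L position)
n=20: W (go to 17, an L position)
n=21: L (options 20(W), 19(W), 18(W), 16(W) are all W)
n=22: W (go to 21, an L position)
n=23: W (go to 21, an L position)
n=24: W (go to 21, an L position)
n=25: L (options 24(W), 23(W), 22(W), 20(W) are all W)
n=26: W (go to 25, an L position)
n=27: W (go to 25, an L position)
n=28: W (go to 25, an L position)
n=29: L (options 28(W), 27(W), 26(W), 24(W) are all W)
n=30: W (go to 29, an L position)
L entries with 0 ≤ n ≤ 30: n = 1, 5, 9, 13, 17, 21, 25, 29; that makes 8.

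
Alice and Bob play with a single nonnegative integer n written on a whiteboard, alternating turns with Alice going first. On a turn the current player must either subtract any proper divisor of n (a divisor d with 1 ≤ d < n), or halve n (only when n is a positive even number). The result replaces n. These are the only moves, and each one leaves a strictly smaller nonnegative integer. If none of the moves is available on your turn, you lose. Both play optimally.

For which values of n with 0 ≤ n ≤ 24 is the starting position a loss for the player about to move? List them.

Work bottom-up. With no move the player to move loses. Otherwise the position is W if at least one move leads to an L position for the opponent, and L if every move leads to a W.
n=0: no move → L
n=1: no move → L
n=2: reaches L-position 1 → W
n=3: only reaches 2(W), which is W → L
n=4: reaches L-position 3 → W
n=5: only reaches 4(W), which is W → L
n=6: reaches L-position 3 → W
n=7: only reaches 6(W), which is W → L
n=8: reaches L-position 7 → W
n=9: only reaches 6(W), 8(W), all W → L
n=10: reaches L-position 5 → W
n=11: only reaches 10(W), which is W → L
n=12: reaches L-position 9 → W
n=13: only reaches 12(W), which is W → L
n=14: reaches L-position 7 → W
n=15: only reaches 10(W), 12(W), 14(W), all W → L
n=16: reaches L-position 15 → W
n=17: only reaches 16(W), which is W → L
n=18: reaches L-position 9 → W
n=19: only reaches 18(W), which is W → L
n=20: reaches L-position 15 → W
n=21: only reaches 14(W), 18(W), 20(W), all W → L
n=22: reaches L-position 11 → W
n=23: only reaches 22(W), which is W → L
n=24: reaches L-position 21 → W
Reading off the rows marked L gives the requested list; there are 13 such values of n.

0, 1, 3, 5, 7, 9, 11, 13, 15, 17, 19, 21, 23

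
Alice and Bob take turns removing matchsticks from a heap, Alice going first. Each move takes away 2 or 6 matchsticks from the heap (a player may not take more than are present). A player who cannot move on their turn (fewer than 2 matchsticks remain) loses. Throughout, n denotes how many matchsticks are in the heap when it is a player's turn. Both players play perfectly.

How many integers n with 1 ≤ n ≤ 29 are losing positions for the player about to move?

15

Work bottom-up. With no move the player to move loses. Otherwise the position is W if at least one move leads to an L position for the opponent, and L if every move leads to a W.
n=0: no move → L
n=1: no move → L
n=2: →0(L), so W
n=3: →1(L), so W
n=4: →2(W) only, which is W, so L
n=5: →3(W) only, which is W, so L
n=6: →4(L), so W
n=7: →5(L), so W
n=8: →6(W), 2(W) — all W, so L
n=9: →7(W), 3(W) — all W, so L
n=10: →8(L), so W
n=11: →9(L), so W
n=12: →10(W), 6(W) — all W, so L
n=13: →11(W), 7(W) — all W, so L
n=14: →12(L), so W
n=15: →13(L), so W
n=16: →14(W), 10(W) — all W, so L
n=17: →15(W), 11(W) — all W, so L
n=18: →16(L), so W
n=19: →17(L), so W
n=20: →18(W), 14(W) — all W, so L
n=21: →19(W), 15(W) — all W, so L
n=22: →20(L), so W
n=23: →21(L), so W
n=24: →22(W), 18(W) — all W, so L
n=25: →23(W), 19(W) — all W, so L
n=26: →24(L), so W
n=27: →25(L), so W
n=28: →26(W), 22(W) — all W, so L
n=29: →27(W), 23(W) — all W, so L
L entries with 1 ≤ n ≤ 29 (n=0 is outside the asked range and is not counted): n = 1, 4, 5, 8, 9, 12, 13, 16, 17, 20, 21, 24, 25, 28, 29; that makes 15.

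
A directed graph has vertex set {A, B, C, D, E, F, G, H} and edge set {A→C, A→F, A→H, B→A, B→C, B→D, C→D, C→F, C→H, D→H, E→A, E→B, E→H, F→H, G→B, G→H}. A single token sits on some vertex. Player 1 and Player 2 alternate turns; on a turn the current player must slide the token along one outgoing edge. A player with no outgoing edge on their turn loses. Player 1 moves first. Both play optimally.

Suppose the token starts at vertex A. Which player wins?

Label each position W (a win for the player to move) or L (a loss). A position with no legal move is L; any other position is W exactly when some move reaches an L, and L when every move reaches a W.
Every edge goes from a vertex to one that appears earlier in the order H, F, D, C, A, B, G, E, so processing vertices in that order labels each vertex after all of its successors.
H: no outgoing edge → L
F: →H(L), so W
D: →H(L), so W
C: →H(L), so W
A: →H(L), so W
B: →A(W), C(W), D(W) — all W, so L
G: →B(L), so W
E: →B(L), so W
The starting position A is W: Player 1 should move to H, handing over an L position.

Player 1 wins.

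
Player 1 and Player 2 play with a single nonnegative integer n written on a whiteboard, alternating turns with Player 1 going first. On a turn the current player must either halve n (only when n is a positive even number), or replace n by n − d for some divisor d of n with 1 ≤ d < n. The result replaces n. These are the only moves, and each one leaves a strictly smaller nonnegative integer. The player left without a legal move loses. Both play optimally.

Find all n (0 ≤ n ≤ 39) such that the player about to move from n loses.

0, 1, 3, 5, 7, 9, 11, 13, 15, 17, 19, 21, 23, 25, 27, 29, 31, 33, 35, 37, 39

Compute win/loss labels from the base case upward. A position with no move is L. Any other position is W if it can reach an L in one move, else L.
n=0: no move → L
n=1: no move → L
n=2: can move to 1, which is L ⇒ W
n=3: the only move is to 2(W), a W ⇒ L
n=4: can move to 3, which is L ⇒ W
n=5: the only move is to 4(W), a W ⇒ L
n=6: can move to 3, which is L ⇒ W
n=7: the only move is to 6(W), a W ⇒ L
n=8: can move to 7, which is L ⇒ W
n=9: moves to 6(W), 8(W); every one is W ⇒ L
n=10: can move to 5, which is L ⇒ W
n=11: the only move is to 10(W), a W ⇒ L
n=12: can move to 9, which is L ⇒ W
n=13: the only move is to 12(W), a W ⇒ L
n=14: can move to 7, which is L ⇒ W
n=15: moves to 10(W), 12(W), 14(W); every one is W ⇒ L
n=16: can move to 15, which is L ⇒ W
n=17: the only move is to 16(W), a W ⇒ L
n=18: can move to 9, which is L ⇒ W
n=19: the only move is to 18(W), a W ⇒ L
n=20: can move to 15, which is L ⇒ W
n=21: moves to 14(W), 18(W), 20(W); every one is W ⇒ L
n=22: can move to 11, which is L ⇒ W
n=23: the only move is to 22(W), a W ⇒ L
n=24: can move to 21, which is L ⇒ W
n=25: moves to 20(W), 24(W); every one is W ⇒ L
n=26: can move to 13, which is L ⇒ W
n=27: moves to 18(W), 24(W), 26(W); every one is W ⇒ L
n=28: can move to 21, which is L ⇒ W
n=29: the only move is to 28(W), a W ⇒ L
n=30: can move to 15, which is L ⇒ W
n=31: the only move is to 30(W), a W ⇒ L
n=32: can move to 31, which is L ⇒ W
n=33: moves to 22(W), 30(W), 32(W); every one is W ⇒ L
n=34: can move to 17, which is L ⇒ W
n=35: moves to 28(W), 30(W), 34(W); every one is W ⇒ L
n=36: can move to 27, which is L ⇒ W
n=37: the only move is to 36(W), a W ⇒ L
n=38: can move to 19, which is L ⇒ W
n=39: moves to 26(W), 36(W), 38(W); every one is W ⇒ L
Reading off the rows marked L gives the requested list; there are 21 such values of n.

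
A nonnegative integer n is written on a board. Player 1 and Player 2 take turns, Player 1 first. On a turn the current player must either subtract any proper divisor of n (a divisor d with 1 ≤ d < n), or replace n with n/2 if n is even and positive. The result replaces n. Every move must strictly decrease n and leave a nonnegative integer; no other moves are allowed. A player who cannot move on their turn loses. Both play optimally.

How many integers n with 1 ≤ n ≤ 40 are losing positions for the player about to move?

20

Compute win/loss labels from the base case upward. A position with no move is L. Any other position is W if it can reach an L in one move, else L.
n=0: no move → L
n=1: no move → L
n=2: reaches L-position 1 → W
n=3: only reaches 2(W), which is W → L
n=4: reaches L-position 3 → W
n=5: only reaches 4(W), which is W → L
n=6: reaches L-position 3 → W
n=7: only reaches 6(W), which is W → L
n=8: reaches L-position 7 → W
n=9: only reaches 6(W), 8(W), all W → L
n=10: reaches L-position 5 → W
n=11: only reaches 10(W), which is W → L
n=12: reaches L-position 9 → W
n=13: only reaches 12(W), which is W → L
n=14: reaches L-position 7 → W
n=15: only reaches 10(W), 12(W), 14(W), all W → L
n=16: reaches L-position 15 → W
n=17: only reaches 16(W), which is W → L
n=18: reaches L-position 9 → W
n=19: only reaches 18(W), which is W → L
n=20: reaches L-position 15 → W
n=21: only reaches 14(W), 18(W), 20(W), all W → L
n=22: reaches L-position 11 → W
n=23: only reaches 22(W), which is W → L
n=24: reaches L-position 21 → W
n=25: only reaches 20(W), 24(W), all W → L
n=26: reaches L-position 13 → W
n=27: only reaches 18(W), 24(W), 26(W), all W → L
n=28: reaches L-position 21 → W
n=29: only reaches 28(W), which is W → L
n=30: reaches L-position 15 → W
n=31: only reaches 30(W), which is W → L
n=32: reaches L-position 31 → W
n=33: only reaches 22(W), 30(W), 32(W), all W → L
n=34: reaches L-position 17 → W
n=35: only reaches 28(W), 30(W), 34(W), all W → L
n=36: reaches L-position 27 → W
n=37: only reaches 36(W), which is W → L
n=38: reaches L-position 19 → W
n=39: only reaches 26(W), 36(W), 38(W), all W → L
n=40: reaches L-position 35 → W
L entries with 1 ≤ n ≤ 40 (n=0 is outside the asked range and is not counted): n = 1, 3, 5, 7, 9, 11, 13, 15, 17, 19, 21, 23, 25, 27, 29, 31, 33, 35, 37, 39; that makes 20.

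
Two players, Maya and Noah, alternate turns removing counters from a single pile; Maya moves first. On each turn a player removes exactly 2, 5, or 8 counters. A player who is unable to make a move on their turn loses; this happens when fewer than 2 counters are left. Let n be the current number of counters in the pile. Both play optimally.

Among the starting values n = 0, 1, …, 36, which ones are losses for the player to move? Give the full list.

Use the standard recursion: the mover loses at a terminal position; elsewhere, the mover wins exactly when some move hands the opponent an L position.
n=0: no move → L
n=1: no move → L
n=2: →0(L), so W
n=3: →1(L), so W
n=4: →2(W) only, which is W, so L
n=5: →0(L), so W
n=6: →4(L), so W
n=7: →5(W), 2(W) — all W, so L
n=8: →0(L), so W
n=9: →7(L), so W
n=10: →8(W), 5(W), 2(W) — all W, so L
n=11: →9(W), 6(W), 3(W) — all W, so L
n=12: →10(L), so W
n=13: →11(L), so W
n=14: →12(W), 9(W), 6(W) — all W, so L
n=15: →10(L), so W
n=16: →14(L), so W
n=17: →15(W), 12(W), 9(W) — all W, so L
n=18: →10(L), so W
n=19: →17(L), so W
n=20: →18(W), 15(W), 12(W) — all W, so L
n=21: →19(W), 16(W), 13(W) — all W, so L
n=22: →20(L), so W
n=23: →21(L), so W
n=24: →22(W), 19(W), 16(W) — all W, so L
n=25: →20(L), so W
n=26: →24(L), so W
n=27: →25(W), 22(W), 19(W) — all W, so L
n=28: →20(L), so W
n=29: →27(L), so W
n=30: →28(W), 25(W), 22(W) — all W, so L
n=31: →29(W), 26(W), 23(W) — all W, so L
n=32: →30(L), so W
n=33: →31(L), so W
n=34: →32(W), 29(W), 26(W) — all W, so L
n=35: →30(L), so W
n=36: →34(L), so W
Reading off the rows marked L gives the requested list; there are 15 such values of n.

0, 1, 4, 7, 10, 11, 14, 17, 20, 21, 24, 27, 30, 31, 34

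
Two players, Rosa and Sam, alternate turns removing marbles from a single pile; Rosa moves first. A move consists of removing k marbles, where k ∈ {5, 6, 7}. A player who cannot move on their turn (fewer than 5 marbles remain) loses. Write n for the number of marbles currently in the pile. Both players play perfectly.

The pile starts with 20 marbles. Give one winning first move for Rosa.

Remove 5, leaving 15.

Positions with no move are L. A position that does have a move is losing for the player to move precisely when every available move leads to a winning position for the opponent. Fill in the labels:
n=0: no move → L
n=1: no move → L
n=2: no move → L
n=3: no move → L
n=4: no move → L
n=5: →0(L), so W
n=6: →1(L), so W
n=7: →2(L), so W
n=8: →3(L), so W
n=9: →4(L), so W
n=10: →4(L), so W
n=11: →4(L), so W
n=12: →7(W), 6(W), 5(W) — all W, so L
n=13: →8(W), 7(W), 6(W) — all W, so L
n=14: →9(W), 8(W), 7(W) — all W, so L
n=15: →10(W), 9(W), 8(W) — all W, so L
n=16: →11(W), 10(W), 9(W) — all W, so L
n=17: →12(L), so W
n=18: →13(L), so W
n=19: →14(L), so W
n=20: →15(L), so W
From 20, the L positions reachable in one move are: 15, 14, 13. Any move reaching one of these is winning.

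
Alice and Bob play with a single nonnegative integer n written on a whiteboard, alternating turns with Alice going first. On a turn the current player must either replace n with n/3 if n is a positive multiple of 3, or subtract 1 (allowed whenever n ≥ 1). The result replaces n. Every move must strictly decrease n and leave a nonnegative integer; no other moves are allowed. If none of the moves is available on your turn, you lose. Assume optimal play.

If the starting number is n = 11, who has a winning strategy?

Classify positions by backward induction: terminal positions (no move available) are L. From any other position, the mover wins iff some move reaches an L.
n=0: no move → L
n=1: can move to 0, which is L ⇒ W
n=2: the only move is to 1(W), a W ⇒ L
n=3: can move to 2, which is L ⇒ W
n=4: the only move is to 3(W), a W ⇒ L
n=5: can move to 4, which is L ⇒ W
n=6: can move to 2, which is L ⇒ W
n=7: the only move is to 6(W), a W ⇒ L
n=8: can move to 7, which is L ⇒ W
n=9: moves to 3(W), 8(W); every one is W ⇒ L
n=10: can move to 9, which is L ⇒ W
n=11: the only move is to 10(W), a W ⇒ L
The starting position 11 is L: whatever Alice does, the opponent receives a W position.

Bob wins.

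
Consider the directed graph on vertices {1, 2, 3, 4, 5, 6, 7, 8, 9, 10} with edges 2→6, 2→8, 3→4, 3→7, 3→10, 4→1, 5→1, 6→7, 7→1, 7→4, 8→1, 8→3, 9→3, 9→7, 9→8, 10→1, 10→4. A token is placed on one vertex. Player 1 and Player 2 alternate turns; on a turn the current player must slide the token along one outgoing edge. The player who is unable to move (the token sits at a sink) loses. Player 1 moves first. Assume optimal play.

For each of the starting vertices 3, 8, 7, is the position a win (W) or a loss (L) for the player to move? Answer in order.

3: L, 8: W, 7: W

Classify positions by backward induction: terminal positions (no move available) are L. From any other position, the mover wins iff some move reaches an L.
Every edge goes from a vertex to one that appears earlier in the order 1, 4, 7, 10, 3, 6, 8, 5, 9, 2, so processing vertices in that order labels each vertex after all of its successors.
1: no outgoing edge → L
4: W (go to 1, an L position)
7: W (go to 1, an L position)
10: W (go to 1, an L position)
3: L (options 10(W), 7(W), 4(W) are all W)
6: L (sole option 7(W) is W)
8: W (go to 3, an L position)
5: W (go to 1, an L position)
9: W (go to 3, an L position)
2: W (go to 6, an L position)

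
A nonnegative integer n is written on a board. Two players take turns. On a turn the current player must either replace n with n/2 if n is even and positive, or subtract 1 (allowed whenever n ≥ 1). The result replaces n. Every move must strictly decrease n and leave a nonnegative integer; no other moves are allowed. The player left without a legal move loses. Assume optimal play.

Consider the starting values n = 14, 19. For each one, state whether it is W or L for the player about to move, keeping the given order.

14: W, 19: L

Label each position W (a win for the player to move) or L (a loss). A position with no legal move is L; any other position is W exactly when some move reaches an L, and L when every move reaches a W.
n=0: no move → L
n=1: →0(L), so W
n=2: →1(W) only, which is W, so L
n=3: →2(L), so W
n=4: →2(L), so W
n=5: →4(W) only, which is W, so L
n=6: →5(L), so W
n=7: →6(W) only, which is W, so L
n=8: →7(L), so W
n=9: →8(W) only, which is W, so L
n=10: →5(L), so W
n=11: →10(W) only, which is W, so L
n=12: →11(L), so W
n=13: →12(W) only, which is W, so L
n=14: →7(L), so W
n=15: →14(W) only, which is W, so L
n=16: →15(L), so W
n=17: →16(W) only, which is W, so L
n=18: →9(L), so W
n=19: →18(W) only, which is W, so L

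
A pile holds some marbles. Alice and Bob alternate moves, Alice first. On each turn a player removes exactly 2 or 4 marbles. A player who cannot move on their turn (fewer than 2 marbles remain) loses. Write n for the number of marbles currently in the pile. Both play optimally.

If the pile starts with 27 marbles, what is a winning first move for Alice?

Label each position W (a win for the player to move) or L (a loss). A position with no legal move is L; any other position is W exactly when some move reaches an L, and L when every move reaches a W.
n=0: no move → L
n=1: no move → L
n=2: can move to 0, which is L ⇒ W
n=3: can move to 1, which is L ⇒ W
n=4: can move to 0, which is L ⇒ W
n=5: can move to 1, which is L ⇒ W
n=6: moves to 4(W), 2(W); every one is W ⇒ L
n=7: moves to 5(W), 3(W); every one is W ⇒ L
n=8: can move to 6, which is L ⇒ W
n=9: can move to 7, which is L ⇒ W
n=10: can move to 6, which is L ⇒ W
n=11: can move to 7, which is L ⇒ W
n=12: moves to 10(W), 8(W); every one is W ⇒ L
n=13: moves to 11(W), 9(W); every one is W ⇒ L
n=14: can move to 12, which is L ⇒ W
n=15: can move to 13, which is L ⇒ W
n=16: can move to 12, which is L ⇒ W
n=17: can move to 13, which is L ⇒ W
n=18: moves to 16(W), 14(W); every one is W ⇒ L
n=19: moves to 17(W), 15(W); every one is W ⇒ L
n=20: can move to 18, which is L ⇒ W
n=21: can move to 19, which is L ⇒ W
n=22: can move to 18, which is L ⇒ W
n=23: can move to 19, which is L ⇒ W
n=24: moves to 22(W), 20(W); every one is W ⇒ L
n=25: moves to 23(W), 21(W); every one is W ⇒ L
n=26: can move to 24, which is L ⇒ W
n=27: can move to 25, which is L ⇒ W
From 27, the L positions reachable in one move are: 25.

Remove 2, leaving 25.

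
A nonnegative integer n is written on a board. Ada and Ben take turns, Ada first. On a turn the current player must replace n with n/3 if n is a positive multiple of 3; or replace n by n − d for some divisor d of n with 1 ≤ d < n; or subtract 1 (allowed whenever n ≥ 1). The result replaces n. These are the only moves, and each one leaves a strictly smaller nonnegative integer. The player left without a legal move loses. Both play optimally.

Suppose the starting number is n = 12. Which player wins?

Ada wins.

Build the W/L table. Terminal = L. A non-terminal position is W if it has a move to some L; otherwise it is L.
n=0: no move → L
n=1: reaches L-position 0 → W
n=2: only reaches 1(W), which is W → L
n=3: reaches L-position 2 → W
n=4: reaches L-position 2 → W
n=5: only reaches 4(W), which is W → L
n=6: reaches L-position 2 → W
n=7: only reaches 6(W), which is W → L
n=8: reaches L-position 7 → W
n=9: only reaches 3(W), 6(W), 8(W), all W → L
n=10: reaches L-position 5 → W
n=11: only reaches 10(W), which is W → L
n=12: reaches L-position 9 → W
The starting position 12 is W: Ada should move to 9, handing over an L position.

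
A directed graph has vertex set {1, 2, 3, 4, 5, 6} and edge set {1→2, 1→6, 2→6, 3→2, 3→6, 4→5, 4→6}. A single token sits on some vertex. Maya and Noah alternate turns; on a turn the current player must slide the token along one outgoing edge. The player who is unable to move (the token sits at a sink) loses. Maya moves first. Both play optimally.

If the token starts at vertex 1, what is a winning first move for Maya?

Move to 6.

Compute win/loss labels from the base case upward. A position with no move is L. Any other position is W if it can reach an L in one move, else L.
Every edge goes from a vertex to one that appears earlier in the order 5, 6, 2, 3, 4, 1, so processing vertices in that order labels each vertex after all of its successors.
5: no outgoing edge → L
6: no outgoing edge → L
2: can move to 6, which is L ⇒ W
3: can move to 6, which is L ⇒ W
4: can move to 6, which is L ⇒ W
1: can move to 6, which is L ⇒ W
From 1, the L positions reachable in one move are: 6.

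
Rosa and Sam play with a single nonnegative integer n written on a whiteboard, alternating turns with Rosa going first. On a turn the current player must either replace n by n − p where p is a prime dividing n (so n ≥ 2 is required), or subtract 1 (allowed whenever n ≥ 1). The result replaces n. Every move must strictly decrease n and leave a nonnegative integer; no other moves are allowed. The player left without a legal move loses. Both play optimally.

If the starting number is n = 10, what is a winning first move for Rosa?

Work bottom-up. With no move the player to move loses. Otherwise the position is W if at least one move leads to an L position for the opponent, and L if every move leads to a W.
n=0: no move → L
n=1: W (go to 0, an L position)
n=2: W (go to 0, an L position)
n=3: W (go to 0, an L position)
n=4: L (options 2(W), 3(W) are all W)
n=5: W (go to 0, an L position)
n=6: W (go to 4, an L position)
n=7: W (go to 0, an L position)
n=8: L (options 6(W), 7(W) are all W)
n=9: W (go to 8, an L position)
n=10: W (go to 8, an L position)
From 10, the L positions reachable in one move are: 8.

Move to 8.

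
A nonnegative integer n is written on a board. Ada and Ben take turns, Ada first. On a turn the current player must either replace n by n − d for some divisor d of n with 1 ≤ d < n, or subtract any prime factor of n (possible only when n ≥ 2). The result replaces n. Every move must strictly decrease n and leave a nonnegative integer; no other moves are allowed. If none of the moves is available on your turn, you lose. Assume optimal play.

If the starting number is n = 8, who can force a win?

Ada wins.

Positions with no move are L. A position that does have a move is losing for the player to move precisely when every available move leads to a winning position for the opponent. Fill in the labels:
n=0: no move → L
n=1: no move → L
n=2: can move to 0, which is L ⇒ W
n=3: can move to 0, which is L ⇒ W
n=4: moves to 2(W), 3(W); every one is W ⇒ L
n=5: can move to 0, which is L ⇒ W
n=6: can move to 4, which is L ⇒ W
n=7: can move to 0, which is L ⇒ W
n=8: can move to 4, which is L ⇒ W
The starting position 8 is W: Ada should move to 4, handing over an L position.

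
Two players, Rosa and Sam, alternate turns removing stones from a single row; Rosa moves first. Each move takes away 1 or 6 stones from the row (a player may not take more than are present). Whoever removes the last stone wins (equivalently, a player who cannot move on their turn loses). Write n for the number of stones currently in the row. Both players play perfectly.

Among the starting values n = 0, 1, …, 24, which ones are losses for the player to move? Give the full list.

Label each position W (a win for the player to move) or L (a loss). A position with no legal move is L; any other position is W exactly when some move reaches an L, and L when every move reaches a W.
n=0: no move → L
n=1: W (go to 0, an L position)
n=2: L (sole option 1(W) is W)
n=3: W (go to 2, an L position)
n=4: L (sole option 3(W) is W)
n=5: W (go to 4, an L position)
n=6: W (go to 0, an L position)
n=7: L (options 6(W), 1(W) are all W)
n=8: W (go to 7, an L position)
n=9: L (options 8(W), 3(W) are all W)
n=10: W (go to 9, an L position)
n=11: L (options 10(W), 5(W) are all W)
n=12: W (go to 11, an L position)
n=13: W (go to 7, an L position)
n=14: L (options 13(W), 8(W) are all W)
n=15: W (go to 14, an L position)
n=16: L (options 15(W), 10(W) are all W)
n=17: W (go to 16, an L position)
n=18: L (options 17(W), 12(W) are all W)
n=19: W (go to 18, an L position)
n=20: W (go to 14, an L position)
n=21: L (options 20(W), 15(W) are all W)
n=22: W (go to 21, an L position)
n=23: L (options 22(W), 17(W) are all W)
n=24: W (go to 23, an L position)
The losing starting values of n are exactly the entries labelled L in this table (11 of them).

0, 2, 4, 7, 9, 11, 14, 16, 18, 21, 23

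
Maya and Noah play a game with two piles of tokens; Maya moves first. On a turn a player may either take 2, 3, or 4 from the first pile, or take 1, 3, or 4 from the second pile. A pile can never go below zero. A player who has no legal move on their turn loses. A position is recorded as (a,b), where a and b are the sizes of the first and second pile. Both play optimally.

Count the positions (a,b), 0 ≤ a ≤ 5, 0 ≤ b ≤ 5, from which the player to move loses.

10

Build the W/L table. Terminal = L. A non-terminal position is W if it has a move to some L; otherwise it is L.
Every move lowers a or b (never raises either), so fill the grid row by row in increasing a, and left to right within a row: each cell's successors are then already labelled.
      b=0  b=1  b=2  b=3  b=4  b=5
a=0:    L    W    L    W    W    W
a=1:    L    W    L    W    W    W
a=2:    W    L    W    L    W    W
a=3:    W    L    W    L    W    W
a=4:    W    W    W    W    L    W
a=5:    W    W    W    W    L    W
Cells with no legal move (terminal, hence L): (0,0), (1,0).
The remaining L cells, each justified by listing all of its moves:
(0,2): the only move is to (0,1)(W), a W ⇒ L
(1,2): the only move is to (1,1)(W), a W ⇒ L
(2,1): moves to (0,1)(W), (2,0)(W); every one is W ⇒ L
(2,3): moves to (0,3)(W), (2,2)(W), (2,0)(W); every one is W ⇒ L
(3,1): moves to (1,1)(W), (0,1)(W), (3,0)(W); every one is W ⇒ L
(3,3): moves to (1,3)(W), (0,3)(W), (3,2)(W), (3,0)(W); every one is W ⇒ L
(4,4): moves to (2,4)(W), (1,4)(W), (0,4)(W), (4,3)(W), (4,1)(W), (4,0)(W); every one is W ⇒ L
(5,4): moves to (3,4)(W), (2,4)(W), (1,4)(W), (5,3)(W), (5,1)(W), (5,0)(W); every one is W ⇒ L
Every other cell has at least one move into one of the L cells above, so it is W.
L cells per row: a=0: 2, a=1: 2, a=2: 2, a=3: 2, a=4: 1, a=5: 1; total 10.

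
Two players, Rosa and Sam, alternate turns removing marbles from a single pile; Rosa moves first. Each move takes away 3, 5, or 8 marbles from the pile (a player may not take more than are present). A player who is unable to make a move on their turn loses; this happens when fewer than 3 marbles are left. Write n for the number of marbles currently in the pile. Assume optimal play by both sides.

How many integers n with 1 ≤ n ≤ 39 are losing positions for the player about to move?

11

Compute win/loss labels from the base case upward. A position with no move is L. Any other position is W if it can reach an L in one move, else L.
n=0: no move → L
n=1: no move → L
n=2: no move → L
n=3: W (go to 0, an L position)
n=4: W (go to 1, an L position)
n=5: W (go to 2, an L position)
n=6: W (go to 1, an L position)
n=7: W (go to 2, an L position)
n=8: W (go to 0, an L position)
n=9: W (go to 1, an L position)
n=10: W (go to 2, an L position)
n=11: L (options 8(W), 6(W), 3(W) are all W)
n=12: L (options 9(W), 7(W), 4(W) are all W)
n=13: L (options 10(W), 8(W), 5(W) are all W)
n=14: W (go to 11, an L position)
n=15: W (go to 12, an L position)
n=16: W (go to 13, an L position)
n=17: W (go to 12, an L position)
n=18: W (go to 13, an L position)
n=19: W (go to 11, an L position)
n=20: W (go to 12, an L position)
n=21: W (go to 13, an L position)
n=22: L (options 19(W), 17(W), 14(W) are all W)
n=23: L (options 20(W), 18(W), 15(W) are all W)
n=24: L (options 21(W), 19(W), 16(W) are all W)
n=25: W (go to 22, an L position)
n=26: W (go to 23, an L position)
n=27: W (go to 24, an L position)
n=28: W (go to 23, an L position)
n=29: W (go to 24, an L position)
n=30: W (go to 22, an L position)
n=31: W (go to 23, an L position)
n=32: W (go to 24, an L position)
n=33: L (options 30(W), 28(W), 25(W) are all W)
n=34: L (options 31(W), 29(W), 26(W) are all W)
n=35: L (options 32(W), 30(W), 27(W) are all W)
n=36: W (go to 33, an L position)
n=37: W (go to 34, an L position)
n=38: W (go to 35, an L position)
n=39: W (go to 34, an L position)
L entries with 1 ≤ n ≤ 39 (n=0 is outside the asked range and is not counted): n = 1, 2, 11, 12, 13, 22, 23, 24, 33, 34, 35; that makes 11.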